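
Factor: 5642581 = 7^1 * 463^1*1741^1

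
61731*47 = 2901357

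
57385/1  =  57385= 57385.00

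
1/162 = 1/162 = 0.01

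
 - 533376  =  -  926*576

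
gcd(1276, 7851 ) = 1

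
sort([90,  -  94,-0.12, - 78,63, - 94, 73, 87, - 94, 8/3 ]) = [ - 94, - 94,-94, - 78, - 0.12,  8/3,63, 73 , 87, 90 ] 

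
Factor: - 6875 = -5^4*11^1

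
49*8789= 430661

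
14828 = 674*22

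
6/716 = 3/358= 0.01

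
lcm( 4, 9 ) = 36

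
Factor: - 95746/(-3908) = 2^( - 1)*7^2 = 49/2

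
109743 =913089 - 803346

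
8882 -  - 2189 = 11071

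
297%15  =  12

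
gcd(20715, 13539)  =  3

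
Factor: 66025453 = 13^1*191^1*26591^1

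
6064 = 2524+3540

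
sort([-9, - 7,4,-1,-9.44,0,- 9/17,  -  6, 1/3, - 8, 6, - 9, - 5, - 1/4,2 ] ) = [-9.44,-9,-9,  -  8,  -  7, - 6 , - 5, - 1, - 9/17, -1/4,0, 1/3  ,  2,4, 6]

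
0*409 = 0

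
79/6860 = 79/6860  =  0.01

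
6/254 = 3/127 = 0.02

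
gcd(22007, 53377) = 1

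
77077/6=12846 + 1/6 = 12846.17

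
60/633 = 20/211= 0.09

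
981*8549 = 8386569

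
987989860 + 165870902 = 1153860762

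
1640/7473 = 1640/7473 = 0.22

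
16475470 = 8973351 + 7502119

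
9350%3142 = 3066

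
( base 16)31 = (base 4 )301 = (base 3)1211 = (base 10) 49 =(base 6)121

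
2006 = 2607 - 601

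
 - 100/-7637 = 100/7637 =0.01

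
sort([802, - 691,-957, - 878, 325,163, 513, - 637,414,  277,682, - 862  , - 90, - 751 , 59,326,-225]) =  [ - 957, - 878,  -  862, - 751, - 691, - 637, - 225, - 90 , 59,163,277,325, 326,414,  513  ,  682, 802 ]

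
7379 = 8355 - 976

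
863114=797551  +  65563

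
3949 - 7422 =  - 3473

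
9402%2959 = 525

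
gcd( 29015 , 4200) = 35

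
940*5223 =4909620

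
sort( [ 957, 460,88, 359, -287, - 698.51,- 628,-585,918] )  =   [ - 698.51, - 628, - 585, - 287,88, 359,460 , 918, 957 ] 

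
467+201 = 668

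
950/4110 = 95/411 = 0.23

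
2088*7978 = 16658064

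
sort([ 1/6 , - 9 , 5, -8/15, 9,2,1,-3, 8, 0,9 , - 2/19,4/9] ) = [ - 9, - 3, - 8/15, - 2/19,0,1/6, 4/9,1,2,5 , 8,9, 9 ] 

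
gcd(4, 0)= 4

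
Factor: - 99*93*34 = - 313038 = -2^1*3^3*11^1*17^1 * 31^1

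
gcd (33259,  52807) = 1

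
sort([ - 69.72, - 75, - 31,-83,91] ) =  [ - 83,-75,-69.72,-31, 91]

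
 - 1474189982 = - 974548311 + -499641671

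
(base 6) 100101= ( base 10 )7813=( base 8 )17205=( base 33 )75p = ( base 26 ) bed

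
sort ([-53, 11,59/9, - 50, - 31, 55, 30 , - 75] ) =[- 75, - 53, - 50,-31,59/9,11,30, 55] 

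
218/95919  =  218/95919=0.00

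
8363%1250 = 863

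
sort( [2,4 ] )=[2,4]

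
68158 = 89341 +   -  21183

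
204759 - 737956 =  - 533197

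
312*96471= 30098952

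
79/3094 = 79/3094 = 0.03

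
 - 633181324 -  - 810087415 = 176906091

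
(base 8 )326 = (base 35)64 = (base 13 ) 136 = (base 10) 214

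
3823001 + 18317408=22140409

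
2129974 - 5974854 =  - 3844880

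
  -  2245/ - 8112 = 2245/8112 = 0.28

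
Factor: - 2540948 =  - 2^2*  23^1 *71^1*389^1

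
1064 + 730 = 1794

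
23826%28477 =23826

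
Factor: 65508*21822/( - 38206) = -714757788/19103= -2^2*3^2*7^(  -  1)*53^1 *103^1 *2729^ ( - 1)*3637^1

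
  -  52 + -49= - 101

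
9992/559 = 17+ 489/559 = 17.87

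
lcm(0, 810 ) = 0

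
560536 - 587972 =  - 27436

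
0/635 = 0 = 0.00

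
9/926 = 9/926 = 0.01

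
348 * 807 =280836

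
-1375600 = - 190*7240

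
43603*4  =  174412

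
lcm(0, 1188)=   0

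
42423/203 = 42423/203=208.98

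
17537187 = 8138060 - -9399127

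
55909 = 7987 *7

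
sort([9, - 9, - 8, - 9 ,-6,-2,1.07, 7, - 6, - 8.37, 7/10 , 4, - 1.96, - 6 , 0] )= [ - 9, - 9,- 8.37, - 8, - 6,-6, - 6, - 2, - 1.96,0 , 7/10,1.07,4,7, 9]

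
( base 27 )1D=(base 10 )40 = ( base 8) 50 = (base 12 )34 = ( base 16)28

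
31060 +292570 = 323630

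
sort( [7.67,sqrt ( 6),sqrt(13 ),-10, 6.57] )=[ - 10  ,  sqrt (6), sqrt(13) , 6.57, 7.67]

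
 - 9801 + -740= - 10541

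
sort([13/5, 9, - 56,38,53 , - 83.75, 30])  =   [-83.75, - 56,13/5, 9, 30, 38, 53 ] 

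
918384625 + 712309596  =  1630694221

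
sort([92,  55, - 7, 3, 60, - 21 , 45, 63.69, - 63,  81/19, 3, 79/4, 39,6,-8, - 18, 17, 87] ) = [ - 63, - 21, - 18, - 8, - 7, 3,3,81/19,6,17, 79/4, 39,  45,  55,  60,63.69, 87, 92 ] 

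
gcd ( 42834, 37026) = 726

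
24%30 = 24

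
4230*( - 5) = -21150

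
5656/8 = 707 = 707.00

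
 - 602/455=-86/65 =- 1.32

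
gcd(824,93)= 1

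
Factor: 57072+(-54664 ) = 2^3*7^1*43^1 = 2408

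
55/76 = 55/76  =  0.72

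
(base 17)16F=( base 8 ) 626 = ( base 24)gm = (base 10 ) 406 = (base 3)120001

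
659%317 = 25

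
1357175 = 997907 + 359268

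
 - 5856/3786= - 976/631 = - 1.55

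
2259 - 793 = 1466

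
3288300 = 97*33900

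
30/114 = 5/19 = 0.26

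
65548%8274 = 7630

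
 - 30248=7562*( - 4 ) 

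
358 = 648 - 290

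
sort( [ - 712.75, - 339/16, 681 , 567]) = [ -712.75, -339/16,  567,  681]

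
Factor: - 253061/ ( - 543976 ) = 2^( - 3)*19^2*97^( - 1 ) = 361/776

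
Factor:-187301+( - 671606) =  - 7^1*122701^1=- 858907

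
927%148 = 39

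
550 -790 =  - 240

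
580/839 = 580/839 =0.69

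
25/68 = 25/68 = 0.37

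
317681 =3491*91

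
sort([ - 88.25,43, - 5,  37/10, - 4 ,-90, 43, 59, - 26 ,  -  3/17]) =[ - 90, - 88.25, - 26, - 5,-4, - 3/17, 37/10,43, 43,  59]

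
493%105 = 73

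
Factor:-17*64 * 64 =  - 69632 = - 2^12*17^1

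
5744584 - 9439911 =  - 3695327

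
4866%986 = 922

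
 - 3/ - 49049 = 3/49049 = 0.00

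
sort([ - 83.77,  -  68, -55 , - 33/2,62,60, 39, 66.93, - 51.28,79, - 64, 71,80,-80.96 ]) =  [ - 83.77, - 80.96, - 68, - 64, - 55, - 51.28, - 33/2,39 , 60,62,  66.93, 71, 79, 80]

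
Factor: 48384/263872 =108/589=2^2  *3^3*19^( - 1)*31^(- 1 ) 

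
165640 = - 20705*( - 8 ) 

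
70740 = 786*90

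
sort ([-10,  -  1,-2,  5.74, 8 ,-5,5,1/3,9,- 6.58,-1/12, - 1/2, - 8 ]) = [ - 10,  -  8, - 6.58, - 5, - 2, - 1,-1/2, - 1/12,1/3, 5,5.74,8,9 ]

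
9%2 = 1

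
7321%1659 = 685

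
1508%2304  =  1508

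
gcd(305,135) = 5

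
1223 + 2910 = 4133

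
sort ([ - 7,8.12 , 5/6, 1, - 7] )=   [ - 7, - 7,5/6,1,8.12] 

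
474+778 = 1252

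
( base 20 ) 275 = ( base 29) 13H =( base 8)1661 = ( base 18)2G9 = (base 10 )945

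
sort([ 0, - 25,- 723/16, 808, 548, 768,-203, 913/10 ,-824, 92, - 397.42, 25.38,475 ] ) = [ - 824, - 397.42, - 203,  -  723/16 , - 25, 0, 25.38,913/10, 92,475, 548, 768, 808]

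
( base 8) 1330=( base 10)728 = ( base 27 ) QQ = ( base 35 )ks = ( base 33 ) m2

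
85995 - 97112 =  - 11117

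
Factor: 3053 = 43^1*71^1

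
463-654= -191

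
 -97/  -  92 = 1 + 5/92 = 1.05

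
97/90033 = 97/90033 = 0.00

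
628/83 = 7 + 47/83  =  7.57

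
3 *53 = 159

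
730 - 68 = 662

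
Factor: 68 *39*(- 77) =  - 204204 = -2^2*3^1 * 7^1*11^1*13^1 * 17^1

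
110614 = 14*7901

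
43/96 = 43/96 = 0.45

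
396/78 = 5 + 1/13=5.08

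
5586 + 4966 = 10552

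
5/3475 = 1/695 = 0.00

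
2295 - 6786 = -4491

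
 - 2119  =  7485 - 9604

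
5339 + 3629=8968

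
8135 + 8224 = 16359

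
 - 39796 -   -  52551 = 12755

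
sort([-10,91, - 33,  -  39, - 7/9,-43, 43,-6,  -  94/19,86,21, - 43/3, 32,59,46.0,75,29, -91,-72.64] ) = [ - 91, - 72.64, - 43,-39,  -  33, - 43/3,-10,-6, - 94/19,-7/9 , 21,29,  32, 43,  46.0,  59,75, 86, 91] 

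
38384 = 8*4798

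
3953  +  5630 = 9583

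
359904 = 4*89976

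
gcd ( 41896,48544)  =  8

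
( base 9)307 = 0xFA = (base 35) 75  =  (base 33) 7J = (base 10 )250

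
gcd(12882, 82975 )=1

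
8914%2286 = 2056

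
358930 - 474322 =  - 115392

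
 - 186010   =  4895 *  ( - 38)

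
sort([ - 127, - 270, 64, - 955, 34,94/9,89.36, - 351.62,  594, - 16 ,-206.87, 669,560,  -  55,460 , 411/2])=[-955, - 351.62, - 270, -206.87,  -  127,-55,  -  16, 94/9, 34,64 , 89.36, 411/2,460,560,594,669] 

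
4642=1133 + 3509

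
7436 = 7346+90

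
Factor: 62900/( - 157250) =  - 2^1 *5^( - 1 ) = - 2/5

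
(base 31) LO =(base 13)3CC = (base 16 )2A3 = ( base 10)675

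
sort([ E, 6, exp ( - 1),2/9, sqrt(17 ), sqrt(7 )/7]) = [ 2/9,exp( - 1 ), sqrt(7) /7, E, sqrt(17 ), 6 ] 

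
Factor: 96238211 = 19^1*29^1*389^1*449^1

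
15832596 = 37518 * 422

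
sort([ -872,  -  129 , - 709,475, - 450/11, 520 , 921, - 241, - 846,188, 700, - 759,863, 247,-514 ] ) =[ -872, - 846, - 759, - 709,  -  514, - 241, - 129, - 450/11, 188 , 247, 475, 520, 700,863, 921] 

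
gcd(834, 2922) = 6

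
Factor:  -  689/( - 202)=2^( - 1 )*13^1 * 53^1*101^( - 1 ) 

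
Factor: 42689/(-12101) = -12101^(  -  1) * 42689^1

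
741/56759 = 741/56759 = 0.01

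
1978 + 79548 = 81526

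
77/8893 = 77/8893 = 0.01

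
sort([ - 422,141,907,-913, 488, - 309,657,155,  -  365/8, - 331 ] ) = [-913, - 422, - 331,-309, - 365/8, 141, 155, 488,657, 907 ] 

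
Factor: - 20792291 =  - 13^1*1599407^1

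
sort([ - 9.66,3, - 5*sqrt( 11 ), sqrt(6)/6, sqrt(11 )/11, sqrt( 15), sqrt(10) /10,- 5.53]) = [ - 5*sqrt(11), - 9.66, - 5.53, sqrt(11)/11, sqrt(10) /10, sqrt(6)/6, 3, sqrt(15) ]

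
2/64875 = 2/64875 = 0.00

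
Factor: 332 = 2^2*83^1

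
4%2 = 0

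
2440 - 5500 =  - 3060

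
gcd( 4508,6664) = 196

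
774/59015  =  774/59015 = 0.01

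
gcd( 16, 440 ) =8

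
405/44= 9 + 9/44 = 9.20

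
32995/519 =32995/519 = 63.57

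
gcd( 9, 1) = 1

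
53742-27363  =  26379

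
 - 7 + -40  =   -47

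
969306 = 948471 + 20835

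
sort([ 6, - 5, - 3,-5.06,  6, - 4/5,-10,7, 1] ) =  [ - 10, - 5.06,-5 ,  -  3, - 4/5,1, 6, 6,7 ]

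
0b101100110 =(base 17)141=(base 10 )358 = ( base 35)A8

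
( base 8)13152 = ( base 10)5738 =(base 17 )12E9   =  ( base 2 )1011001101010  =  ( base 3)21212112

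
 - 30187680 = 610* ( - 49488)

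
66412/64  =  16603/16  =  1037.69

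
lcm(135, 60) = 540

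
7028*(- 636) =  - 4469808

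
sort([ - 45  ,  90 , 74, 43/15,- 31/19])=[ - 45,  -  31/19 , 43/15,74, 90]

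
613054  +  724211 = 1337265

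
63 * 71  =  4473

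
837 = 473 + 364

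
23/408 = 23/408 = 0.06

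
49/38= 49/38= 1.29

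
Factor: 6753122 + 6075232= 2^1 *3^1 * 7^1*11^1*27767^1= 12828354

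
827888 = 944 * 877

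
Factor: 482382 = 2^1*3^3*8933^1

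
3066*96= 294336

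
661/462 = 1 + 199/462 = 1.43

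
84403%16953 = 16591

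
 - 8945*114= - 1019730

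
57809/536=107 + 457/536=107.85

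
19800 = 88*225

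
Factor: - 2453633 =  - 7^1*13^1*59^1*457^1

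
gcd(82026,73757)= 1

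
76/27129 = 76/27129 = 0.00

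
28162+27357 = 55519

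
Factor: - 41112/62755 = - 2^3*3^2*5^(-1 )*7^( - 1)*11^(-1)*163^( - 1 )*571^1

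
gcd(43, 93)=1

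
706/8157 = 706/8157  =  0.09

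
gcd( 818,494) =2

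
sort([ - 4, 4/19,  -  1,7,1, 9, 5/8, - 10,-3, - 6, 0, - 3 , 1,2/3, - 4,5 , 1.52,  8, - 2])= [-10, - 6, - 4,-4, - 3, - 3, - 2,-1, 0, 4/19 , 5/8, 2/3,1, 1, 1.52,5,7, 8,9]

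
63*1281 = 80703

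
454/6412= 227/3206= 0.07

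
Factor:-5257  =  -7^1*751^1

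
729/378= 27/14 = 1.93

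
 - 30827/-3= 10275+2/3= 10275.67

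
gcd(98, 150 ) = 2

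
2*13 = 26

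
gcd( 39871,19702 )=1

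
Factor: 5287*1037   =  5482619 = 17^2*61^1*311^1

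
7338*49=359562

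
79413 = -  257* (  -  309)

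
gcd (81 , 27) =27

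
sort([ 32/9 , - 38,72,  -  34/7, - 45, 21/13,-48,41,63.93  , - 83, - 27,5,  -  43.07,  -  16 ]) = [- 83, - 48, - 45,- 43.07,-38,  -  27,  -  16 ,-34/7, 21/13, 32/9,5,41,63.93 , 72 ]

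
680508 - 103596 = 576912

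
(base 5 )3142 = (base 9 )518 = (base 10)422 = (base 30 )e2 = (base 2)110100110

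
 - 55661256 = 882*( - 63108 ) 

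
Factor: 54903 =3^1*18301^1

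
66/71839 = 66/71839 = 0.00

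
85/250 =17/50 = 0.34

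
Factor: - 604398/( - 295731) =201466/98577 = 2^1*3^ ( - 4 )*1217^(-1)*100733^1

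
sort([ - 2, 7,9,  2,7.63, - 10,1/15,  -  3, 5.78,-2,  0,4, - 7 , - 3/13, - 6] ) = [ - 10, - 7, - 6, - 3, - 2, - 2,- 3/13,0, 1/15,2,4,5.78,7,7.63,9 ]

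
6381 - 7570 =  - 1189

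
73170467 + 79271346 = 152441813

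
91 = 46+45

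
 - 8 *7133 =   -  57064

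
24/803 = 24/803=0.03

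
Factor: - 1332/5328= - 2^(-2)  =  -1/4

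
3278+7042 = 10320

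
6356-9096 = -2740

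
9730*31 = 301630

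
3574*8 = 28592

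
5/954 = 5/954=0.01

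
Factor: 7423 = 13^1*571^1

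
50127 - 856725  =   - 806598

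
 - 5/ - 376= 5/376 = 0.01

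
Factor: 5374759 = 13^1*413443^1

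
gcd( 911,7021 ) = 1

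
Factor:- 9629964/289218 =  - 1604994/48203 = - 2^1*3^1*19^(-1)*31^1*43^( - 1)*59^( - 1)*8629^1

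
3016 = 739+2277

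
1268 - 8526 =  - 7258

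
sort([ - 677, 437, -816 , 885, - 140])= [-816,-677,-140,437, 885 ]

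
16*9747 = 155952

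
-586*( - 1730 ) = 1013780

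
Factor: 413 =7^1*59^1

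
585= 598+  -  13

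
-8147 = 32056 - 40203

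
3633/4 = 908+1/4=908.25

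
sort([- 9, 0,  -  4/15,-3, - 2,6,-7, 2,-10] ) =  [- 10, - 9, -7,-3, - 2, - 4/15,0, 2,6 ]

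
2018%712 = 594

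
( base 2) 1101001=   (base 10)105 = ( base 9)126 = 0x69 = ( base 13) 81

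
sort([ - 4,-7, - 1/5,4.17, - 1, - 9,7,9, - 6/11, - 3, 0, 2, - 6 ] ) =[ - 9, - 7, - 6, -4, - 3, - 1, - 6/11,-1/5,0,2, 4.17,7,9 ] 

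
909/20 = 45  +  9/20 = 45.45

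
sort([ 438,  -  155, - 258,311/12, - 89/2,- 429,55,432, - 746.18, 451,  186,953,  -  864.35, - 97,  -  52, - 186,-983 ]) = [ - 983 , - 864.35, - 746.18 , - 429, - 258, - 186,- 155,-97, - 52, - 89/2,311/12,  55,186,432,  438, 451,953] 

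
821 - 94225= - 93404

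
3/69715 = 3/69715 = 0.00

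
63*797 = 50211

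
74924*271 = 20304404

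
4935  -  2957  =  1978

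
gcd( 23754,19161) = 3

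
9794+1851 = 11645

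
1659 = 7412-5753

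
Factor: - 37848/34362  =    -  76/69 = - 2^2 * 3^ (  -  1) * 19^1 * 23^( - 1)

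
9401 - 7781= 1620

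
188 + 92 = 280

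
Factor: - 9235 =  - 5^1 * 1847^1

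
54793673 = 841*65153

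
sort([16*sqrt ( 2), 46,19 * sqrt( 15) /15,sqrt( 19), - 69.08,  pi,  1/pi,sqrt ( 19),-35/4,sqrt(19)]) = [ - 69.08,-35/4, 1/pi,pi, sqrt(19), sqrt(19), sqrt(19 ) , 19 * sqrt( 15)/15,16*sqrt( 2) , 46]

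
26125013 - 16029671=10095342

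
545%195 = 155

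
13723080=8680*1581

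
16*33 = 528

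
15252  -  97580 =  - 82328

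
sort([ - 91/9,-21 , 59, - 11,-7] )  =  [ - 21, -11, - 91/9,-7, 59] 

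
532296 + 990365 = 1522661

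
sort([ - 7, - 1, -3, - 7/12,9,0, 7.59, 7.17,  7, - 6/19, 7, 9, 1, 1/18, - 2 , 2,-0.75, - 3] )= [ - 7 , - 3,- 3, - 2,-1, - 0.75,-7/12, - 6/19, 0, 1/18, 1, 2, 7, 7 , 7.17,7.59, 9, 9] 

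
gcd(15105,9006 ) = 57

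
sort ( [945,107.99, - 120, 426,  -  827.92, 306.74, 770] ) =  [ - 827.92, - 120, 107.99, 306.74, 426, 770, 945]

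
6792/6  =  1132 = 1132.00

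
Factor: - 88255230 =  - 2^1* 3^1 * 5^1 * 7^1 * 420263^1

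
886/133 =6 + 88/133  =  6.66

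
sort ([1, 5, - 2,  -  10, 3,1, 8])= [  -  10, - 2,  1, 1, 3,5, 8]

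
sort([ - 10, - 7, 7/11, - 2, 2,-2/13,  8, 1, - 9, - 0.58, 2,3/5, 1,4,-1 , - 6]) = [ - 10, - 9,-7, - 6, - 2,- 1,- 0.58, - 2/13, 3/5, 7/11,  1,  1,2, 2, 4, 8]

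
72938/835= 87 + 293/835 = 87.35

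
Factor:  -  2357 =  - 2357^1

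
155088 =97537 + 57551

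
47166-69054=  -21888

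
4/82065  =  4/82065= 0.00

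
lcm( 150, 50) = 150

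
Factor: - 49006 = - 2^1*107^1 * 229^1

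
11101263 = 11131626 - 30363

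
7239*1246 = 9019794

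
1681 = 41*41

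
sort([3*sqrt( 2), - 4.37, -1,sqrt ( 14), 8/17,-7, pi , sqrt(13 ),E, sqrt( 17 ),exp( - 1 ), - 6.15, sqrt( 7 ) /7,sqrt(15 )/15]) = [ - 7,  -  6.15,-4.37, -1, sqrt(15)/15, exp ( - 1),sqrt( 7)/7, 8/17,E,pi,sqrt( 13 ),sqrt (14),sqrt(17),3*sqrt(2) ]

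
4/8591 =4/8591  =  0.00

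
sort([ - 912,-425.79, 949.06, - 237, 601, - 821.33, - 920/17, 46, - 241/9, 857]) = [ - 912, - 821.33, - 425.79,-237 , - 920/17, - 241/9 , 46,601, 857, 949.06]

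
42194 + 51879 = 94073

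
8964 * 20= 179280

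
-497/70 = -8+9/10 = -7.10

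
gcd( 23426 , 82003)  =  1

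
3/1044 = 1/348= 0.00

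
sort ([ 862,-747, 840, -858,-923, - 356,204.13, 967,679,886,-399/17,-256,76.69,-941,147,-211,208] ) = [-941,- 923,  -  858,-747, - 356, - 256, - 211, - 399/17,76.69, 147, 204.13, 208,679, 840 , 862, 886,967]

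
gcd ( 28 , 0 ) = 28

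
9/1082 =9/1082=0.01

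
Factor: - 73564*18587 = - 1367334068 = - 2^2* 53^1*347^1*18587^1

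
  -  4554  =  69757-74311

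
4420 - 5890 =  - 1470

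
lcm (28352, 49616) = 198464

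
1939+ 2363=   4302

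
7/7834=7/7834 = 0.00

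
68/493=4/29 = 0.14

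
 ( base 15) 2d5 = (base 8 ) 1212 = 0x28a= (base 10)650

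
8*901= 7208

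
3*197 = 591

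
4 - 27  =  - 23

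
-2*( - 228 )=456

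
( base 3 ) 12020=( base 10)141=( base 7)261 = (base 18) 7f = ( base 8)215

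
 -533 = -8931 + 8398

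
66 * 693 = 45738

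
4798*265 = 1271470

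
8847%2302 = 1941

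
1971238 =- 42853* ( - 46)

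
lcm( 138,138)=138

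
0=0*90502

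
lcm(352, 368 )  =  8096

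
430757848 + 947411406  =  1378169254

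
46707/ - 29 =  - 46707/29  =  - 1610.59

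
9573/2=9573/2 = 4786.50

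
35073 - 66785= - 31712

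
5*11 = 55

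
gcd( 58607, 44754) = 1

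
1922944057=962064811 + 960879246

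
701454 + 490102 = 1191556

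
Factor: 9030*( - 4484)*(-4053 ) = 2^3*3^2*5^1*7^2*19^1*43^1*59^1*193^1 = 164108077560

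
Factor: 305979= 3^1*29^1 * 3517^1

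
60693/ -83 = - 60693/83=- 731.24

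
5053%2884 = 2169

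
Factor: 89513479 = 11^1*131^1*62119^1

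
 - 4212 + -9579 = - 13791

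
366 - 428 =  - 62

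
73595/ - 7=  -  73595/7 = - 10513.57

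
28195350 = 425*66342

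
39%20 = 19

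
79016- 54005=25011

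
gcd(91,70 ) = 7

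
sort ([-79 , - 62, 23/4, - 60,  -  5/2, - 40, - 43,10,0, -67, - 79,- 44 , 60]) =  [ - 79 , - 79 , - 67 , - 62 ,- 60, - 44,  -  43, - 40, - 5/2, 0,23/4 , 10 , 60] 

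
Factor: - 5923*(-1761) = 3^1 * 587^1*5923^1 = 10430403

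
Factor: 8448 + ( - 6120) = 2328 = 2^3*3^1 *97^1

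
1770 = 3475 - 1705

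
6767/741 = 9 + 98/741 = 9.13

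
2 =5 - 3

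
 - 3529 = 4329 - 7858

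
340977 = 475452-134475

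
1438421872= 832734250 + 605687622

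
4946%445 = 51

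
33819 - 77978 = -44159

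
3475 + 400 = 3875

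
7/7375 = 7/7375 = 0.00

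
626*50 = 31300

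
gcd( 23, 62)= 1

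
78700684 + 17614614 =96315298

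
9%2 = 1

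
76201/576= 76201/576  =  132.29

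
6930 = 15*462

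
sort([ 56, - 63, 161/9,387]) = [- 63,161/9, 56,  387]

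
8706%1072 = 130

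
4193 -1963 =2230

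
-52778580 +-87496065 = -140274645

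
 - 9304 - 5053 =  - 14357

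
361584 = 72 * 5022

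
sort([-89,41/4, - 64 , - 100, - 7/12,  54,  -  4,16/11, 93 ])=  [ - 100,-89,-64 ,-4,  -  7/12, 16/11, 41/4 , 54,  93 ]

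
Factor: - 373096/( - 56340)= 2^1*3^ ( - 2)* 5^ ( - 1 )*149^1  =  298/45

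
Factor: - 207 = -3^2*23^1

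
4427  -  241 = 4186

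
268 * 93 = 24924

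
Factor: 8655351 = 3^1*61^1 * 47297^1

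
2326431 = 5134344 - 2807913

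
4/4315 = 4/4315 = 0.00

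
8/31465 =8/31465 = 0.00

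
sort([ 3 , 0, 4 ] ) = [0,3, 4 ] 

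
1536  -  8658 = - 7122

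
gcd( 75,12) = 3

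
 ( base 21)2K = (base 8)76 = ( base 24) 2e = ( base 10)62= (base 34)1s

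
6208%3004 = 200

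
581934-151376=430558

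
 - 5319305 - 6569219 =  - 11888524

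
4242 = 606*7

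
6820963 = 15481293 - 8660330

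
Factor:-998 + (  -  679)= - 1677= - 3^1*13^1 *43^1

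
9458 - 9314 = 144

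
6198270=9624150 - 3425880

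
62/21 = 2 + 20/21 = 2.95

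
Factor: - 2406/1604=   -  3/2 = - 2^( -1 )*3^1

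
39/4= 9+3/4 = 9.75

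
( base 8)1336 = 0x2de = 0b1011011110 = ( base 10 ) 734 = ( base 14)3a6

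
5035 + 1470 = 6505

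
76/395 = 76/395  =  0.19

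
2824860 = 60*47081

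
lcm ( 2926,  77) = 2926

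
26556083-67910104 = -41354021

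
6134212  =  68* 90209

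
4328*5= 21640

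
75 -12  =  63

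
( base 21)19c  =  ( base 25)10H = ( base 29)m4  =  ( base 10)642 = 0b1010000010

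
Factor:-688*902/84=-2^3*3^(-1) * 7^( - 1) * 11^1*41^1*43^1 = - 155144/21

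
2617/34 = 76+ 33/34 = 76.97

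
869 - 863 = 6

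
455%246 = 209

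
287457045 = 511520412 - 224063367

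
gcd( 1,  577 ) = 1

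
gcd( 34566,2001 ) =3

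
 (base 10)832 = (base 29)SK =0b1101000000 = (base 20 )21c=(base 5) 11312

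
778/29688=389/14844 = 0.03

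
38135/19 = 2007 + 2/19 = 2007.11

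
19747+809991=829738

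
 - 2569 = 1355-3924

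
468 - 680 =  - 212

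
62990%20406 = 1772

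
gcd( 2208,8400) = 48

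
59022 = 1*59022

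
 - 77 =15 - 92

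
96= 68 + 28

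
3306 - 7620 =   -  4314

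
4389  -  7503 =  - 3114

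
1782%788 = 206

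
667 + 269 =936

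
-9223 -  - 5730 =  - 3493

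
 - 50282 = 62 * ( - 811 )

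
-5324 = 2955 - 8279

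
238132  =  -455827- - 693959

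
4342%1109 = 1015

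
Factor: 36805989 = 3^1*11^1*547^1* 2039^1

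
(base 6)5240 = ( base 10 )1176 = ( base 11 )97A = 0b10010011000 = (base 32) 14o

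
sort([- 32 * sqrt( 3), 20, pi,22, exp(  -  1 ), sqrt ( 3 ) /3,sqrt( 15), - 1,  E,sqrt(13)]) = [ - 32*sqrt (3 ),  -  1, exp(-1 ), sqrt(3)/3,E, pi, sqrt( 13), sqrt( 15 ), 20,22]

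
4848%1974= 900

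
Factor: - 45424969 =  - 17^1 *2672057^1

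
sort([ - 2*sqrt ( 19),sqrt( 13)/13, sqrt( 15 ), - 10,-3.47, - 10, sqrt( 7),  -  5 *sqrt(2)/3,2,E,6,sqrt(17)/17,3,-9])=[-10, - 10, - 9 , - 2*sqrt( 19), - 3.47, - 5*sqrt(2 )/3,sqrt( 17)/17,sqrt(13 ) /13, 2, sqrt(7),E , 3, sqrt(15 ),6] 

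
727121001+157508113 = 884629114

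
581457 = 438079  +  143378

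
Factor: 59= 59^1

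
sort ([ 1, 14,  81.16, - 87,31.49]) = [ - 87, 1, 14, 31.49,81.16]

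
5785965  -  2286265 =3499700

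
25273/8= 25273/8  =  3159.12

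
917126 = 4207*218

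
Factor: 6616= 2^3*827^1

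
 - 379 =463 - 842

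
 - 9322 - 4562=- 13884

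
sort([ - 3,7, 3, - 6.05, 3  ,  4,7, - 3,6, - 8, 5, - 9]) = [- 9, - 8, - 6.05 ,- 3, - 3,3,3, 4, 5,6,7,7]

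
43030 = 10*4303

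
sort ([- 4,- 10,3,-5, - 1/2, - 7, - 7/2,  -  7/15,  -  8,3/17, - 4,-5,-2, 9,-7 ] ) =[-10, - 8,-7, - 7 , - 5, - 5, - 4, - 4,-7/2, - 2,-1/2, - 7/15,3/17, 3, 9]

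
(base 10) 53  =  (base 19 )2F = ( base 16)35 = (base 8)65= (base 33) 1k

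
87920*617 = 54246640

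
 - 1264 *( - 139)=175696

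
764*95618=73052152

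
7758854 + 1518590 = 9277444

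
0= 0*3120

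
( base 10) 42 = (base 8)52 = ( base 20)22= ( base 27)1f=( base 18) 26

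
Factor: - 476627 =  - 47^1*10141^1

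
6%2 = 0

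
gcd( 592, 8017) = 1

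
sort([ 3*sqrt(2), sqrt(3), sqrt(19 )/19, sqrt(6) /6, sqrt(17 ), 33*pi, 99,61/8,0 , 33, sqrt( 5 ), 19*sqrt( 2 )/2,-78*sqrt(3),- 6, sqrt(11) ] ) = [ - 78*sqrt( 3),-6, 0,sqrt(19)/19 , sqrt ( 6 )/6,sqrt(3),sqrt(5 ),  sqrt(11 ), sqrt(17),3*sqrt (2 ), 61/8 , 19*sqrt(2) /2, 33,99, 33*pi ] 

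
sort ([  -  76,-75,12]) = [ - 76, - 75 , 12 ]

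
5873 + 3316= 9189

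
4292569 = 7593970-3301401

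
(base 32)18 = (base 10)40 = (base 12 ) 34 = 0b101000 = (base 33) 17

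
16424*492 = 8080608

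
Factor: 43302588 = 2^2*3^1*7^1*515507^1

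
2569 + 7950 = 10519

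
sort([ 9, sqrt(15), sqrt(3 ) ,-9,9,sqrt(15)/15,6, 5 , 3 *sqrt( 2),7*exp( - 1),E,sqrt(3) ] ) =[  -  9, sqrt(15)/15, sqrt(3), sqrt( 3),  7*exp( - 1),E,sqrt(15) , 3 *sqrt( 2), 5,  6,9, 9]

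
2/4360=1/2180 = 0.00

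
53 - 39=14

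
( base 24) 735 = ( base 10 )4109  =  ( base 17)E3C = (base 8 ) 10015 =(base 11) 30A6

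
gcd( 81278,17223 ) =1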